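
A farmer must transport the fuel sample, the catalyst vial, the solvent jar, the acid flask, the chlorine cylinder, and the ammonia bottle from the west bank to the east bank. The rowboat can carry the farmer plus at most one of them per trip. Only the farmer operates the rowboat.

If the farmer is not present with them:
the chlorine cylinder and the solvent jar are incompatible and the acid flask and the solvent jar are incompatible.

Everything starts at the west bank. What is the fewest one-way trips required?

13

Counting alone: the farmer can take at most 1 across per trip to the east bank, so moving all 6 needs at least 6 loaded trips out, with a return between consecutive ones — at least 11 crossings.
The safety rule pushes this higher. Following every safe sequence of crossings, the most of the 6 that can be at the east bank as the rowboat arrives there on crossing 11 is 5 — never all 6.
So no plan with fewer than 13 crossings exists, and this one achieves 13:
1. Farmer goes to the east bank with the solvent jar.  [the west bank: the acid flask, the ammonia bottle, the catalyst vial, the chlorine cylinder, the fuel sample | the east bank: the solvent jar]
2. Farmer goes back to the west bank alone.  [the west bank: the acid flask, the ammonia bottle, the catalyst vial, the chlorine cylinder, the fuel sample | the east bank: the solvent jar]
3. Farmer goes to the east bank with the fuel sample.  [the west bank: the acid flask, the ammonia bottle, the catalyst vial, the chlorine cylinder | the east bank: the fuel sample, the solvent jar]
4. Farmer goes back to the west bank alone.  [the west bank: the acid flask, the ammonia bottle, the catalyst vial, the chlorine cylinder | the east bank: the fuel sample, the solvent jar]
5. Farmer goes to the east bank with the catalyst vial.  [the west bank: the acid flask, the ammonia bottle, the chlorine cylinder | the east bank: the catalyst vial, the fuel sample, the solvent jar]
6. Farmer goes back to the west bank alone.  [the west bank: the acid flask, the ammonia bottle, the chlorine cylinder | the east bank: the catalyst vial, the fuel sample, the solvent jar]
7. Farmer goes to the east bank with the acid flask.  [the west bank: the ammonia bottle, the chlorine cylinder | the east bank: the acid flask, the catalyst vial, the fuel sample, the solvent jar]
8. Farmer goes back to the west bank with the solvent jar.  [the west bank: the ammonia bottle, the chlorine cylinder, the solvent jar | the east bank: the acid flask, the catalyst vial, the fuel sample]
9. Farmer goes to the east bank with the chlorine cylinder.  [the west bank: the ammonia bottle, the solvent jar | the east bank: the acid flask, the catalyst vial, the chlorine cylinder, the fuel sample]
10. Farmer goes back to the west bank alone.  [the west bank: the ammonia bottle, the solvent jar | the east bank: the acid flask, the catalyst vial, the chlorine cylinder, the fuel sample]
11. Farmer goes to the east bank with the ammonia bottle.  [the west bank: the solvent jar | the east bank: the acid flask, the ammonia bottle, the catalyst vial, the chlorine cylinder, the fuel sample]
12. Farmer goes back to the west bank alone.  [the west bank: the solvent jar | the east bank: the acid flask, the ammonia bottle, the catalyst vial, the chlorine cylinder, the fuel sample]
13. Farmer goes to the east bank with the solvent jar.  [the west bank: — | the east bank: the acid flask, the ammonia bottle, the catalyst vial, the chlorine cylinder, the fuel sample, the solvent jar]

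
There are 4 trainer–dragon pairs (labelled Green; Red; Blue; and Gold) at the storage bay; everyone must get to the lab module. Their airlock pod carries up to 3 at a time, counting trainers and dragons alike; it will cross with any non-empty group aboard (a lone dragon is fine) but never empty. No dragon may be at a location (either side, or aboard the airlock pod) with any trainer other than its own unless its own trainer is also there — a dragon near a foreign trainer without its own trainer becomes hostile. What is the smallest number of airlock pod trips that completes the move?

Counting alone: each trip to the lab module takes at most 3 across and each return brings at least 1 back, so after t trips out (and t−1 returns) at most 3t − (t−1) of the 8 are across; that first reaches 8 at t = 4, so at least 7 crossings are needed.
The safety rule pushes this higher. Following every safe sequence of crossings, the most of the 8 that can be at the lab module as the airlock pod arrives there on crossing 7 is 7 — never all 8.
So no plan with fewer than 9 crossings exists, and this one achieves 9:
1. dragon Green and trainer Green cross → the lab module.
2. trainer Green crosses ← the storage bay.
3. dragon Red, trainer Green, and trainer Red cross → the lab module.
4. dragon Green and trainer Green cross ← the storage bay.
5. trainer Blue, trainer Gold, and trainer Green cross → the lab module.
6. dragon Red crosses ← the storage bay.
7. dragon Green and dragon Red cross → the lab module.
8. dragon Green crosses ← the storage bay.
9. dragon Blue, dragon Gold, and dragon Green cross → the lab module.

9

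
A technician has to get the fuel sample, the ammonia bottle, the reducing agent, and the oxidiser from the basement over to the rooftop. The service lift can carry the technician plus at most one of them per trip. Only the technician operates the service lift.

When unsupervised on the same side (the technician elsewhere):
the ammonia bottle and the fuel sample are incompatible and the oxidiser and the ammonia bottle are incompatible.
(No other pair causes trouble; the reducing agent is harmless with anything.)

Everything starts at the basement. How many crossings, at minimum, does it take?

Counting alone: the technician can take at most 1 across per trip to the rooftop, so moving all 4 needs at least 4 loaded trips out, with a return between consecutive ones — at least 7 crossings.
The safety rule pushes this higher. Following every safe sequence of crossings, the most of the 4 that can be at the rooftop as the service lift arrives there on crossing 7 is 3 — never all 4.
So no plan with fewer than 9 crossings exists, and this one achieves 9:
1. Technician goes to the rooftop with the ammonia bottle.  [the basement: the fuel sample, the oxidiser, the reducing agent | the rooftop: the ammonia bottle]
2. Technician goes back to the basement alone.  [the basement: the fuel sample, the oxidiser, the reducing agent | the rooftop: the ammonia bottle]
3. Technician goes to the rooftop with the fuel sample.  [the basement: the oxidiser, the reducing agent | the rooftop: the ammonia bottle, the fuel sample]
4. Technician goes back to the basement with the ammonia bottle.  [the basement: the ammonia bottle, the oxidiser, the reducing agent | the rooftop: the fuel sample]
5. Technician goes to the rooftop with the oxidiser.  [the basement: the ammonia bottle, the reducing agent | the rooftop: the fuel sample, the oxidiser]
6. Technician goes back to the basement alone.  [the basement: the ammonia bottle, the reducing agent | the rooftop: the fuel sample, the oxidiser]
7. Technician goes to the rooftop with the reducing agent.  [the basement: the ammonia bottle | the rooftop: the fuel sample, the oxidiser, the reducing agent]
8. Technician goes back to the basement alone.  [the basement: the ammonia bottle | the rooftop: the fuel sample, the oxidiser, the reducing agent]
9. Technician goes to the rooftop with the ammonia bottle.  [the basement: — | the rooftop: the ammonia bottle, the fuel sample, the oxidiser, the reducing agent]

9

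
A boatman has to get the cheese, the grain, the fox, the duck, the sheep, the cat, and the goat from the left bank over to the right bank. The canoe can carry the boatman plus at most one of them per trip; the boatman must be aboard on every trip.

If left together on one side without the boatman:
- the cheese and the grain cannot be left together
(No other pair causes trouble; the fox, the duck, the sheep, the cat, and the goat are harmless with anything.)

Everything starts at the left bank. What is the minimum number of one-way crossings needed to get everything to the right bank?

Counting alone: the boatman can take at most 1 across per trip to the right bank, so moving all 7 needs at least 7 loaded trips out, with a return between consecutive ones — at least 13 crossings.
The plan below uses exactly 13 crossings, so it is optimal:
1. Boatman goes to the right bank with the cheese.  [the left bank: the cat, the duck, the fox, the goat, the grain, the sheep | the right bank: the cheese]
2. Boatman goes back to the left bank alone.  [the left bank: the cat, the duck, the fox, the goat, the grain, the sheep | the right bank: the cheese]
3. Boatman goes to the right bank with the fox.  [the left bank: the cat, the duck, the goat, the grain, the sheep | the right bank: the cheese, the fox]
4. Boatman goes back to the left bank alone.  [the left bank: the cat, the duck, the goat, the grain, the sheep | the right bank: the cheese, the fox]
5. Boatman goes to the right bank with the duck.  [the left bank: the cat, the goat, the grain, the sheep | the right bank: the cheese, the duck, the fox]
6. Boatman goes back to the left bank alone.  [the left bank: the cat, the goat, the grain, the sheep | the right bank: the cheese, the duck, the fox]
7. Boatman goes to the right bank with the sheep.  [the left bank: the cat, the goat, the grain | the right bank: the cheese, the duck, the fox, the sheep]
8. Boatman goes back to the left bank alone.  [the left bank: the cat, the goat, the grain | the right bank: the cheese, the duck, the fox, the sheep]
9. Boatman goes to the right bank with the cat.  [the left bank: the goat, the grain | the right bank: the cat, the cheese, the duck, the fox, the sheep]
10. Boatman goes back to the left bank alone.  [the left bank: the goat, the grain | the right bank: the cat, the cheese, the duck, the fox, the sheep]
11. Boatman goes to the right bank with the goat.  [the left bank: the grain | the right bank: the cat, the cheese, the duck, the fox, the goat, the sheep]
12. Boatman goes back to the left bank alone.  [the left bank: the grain | the right bank: the cat, the cheese, the duck, the fox, the goat, the sheep]
13. Boatman goes to the right bank with the grain.  [the left bank: — | the right bank: the cat, the cheese, the duck, the fox, the goat, the grain, the sheep]

13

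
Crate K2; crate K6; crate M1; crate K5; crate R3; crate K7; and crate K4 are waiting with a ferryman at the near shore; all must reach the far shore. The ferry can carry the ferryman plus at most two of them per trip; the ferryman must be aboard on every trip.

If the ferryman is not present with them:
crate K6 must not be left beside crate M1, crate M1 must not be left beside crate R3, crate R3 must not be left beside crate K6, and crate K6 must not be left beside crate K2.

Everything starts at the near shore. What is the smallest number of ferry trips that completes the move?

11

Counting alone: the ferryman can take at most 2 across per trip to the far shore, so moving all 7 needs at least 4 loaded trips out, with a return between consecutive ones — at least 7 crossings.
The safety rule pushes this higher. Following every safe sequence of crossings, the most of the 7 that can be at the far shore as the ferry arrives there on crossings 7, 9 is 5, 6 respectively — never all 7.
So no plan with fewer than 11 crossings exists, and this one achieves 11:
1. Ferryman goes to the far shore with crate K6 and crate M1.  [the near shore: crate K2, crate K4, crate K5, crate K7, crate R3 | the far shore: crate K6, crate M1]
2. Ferryman goes back to the near shore with crate K6.  [the near shore: crate K2, crate K4, crate K5, crate K6, crate K7, crate R3 | the far shore: crate M1]
3. Ferryman goes to the far shore with crate K2 and crate K6.  [the near shore: crate K4, crate K5, crate K7, crate R3 | the far shore: crate K2, crate K6, crate M1]
4. Ferryman goes back to the near shore with crate K6.  [the near shore: crate K4, crate K5, crate K6, crate K7, crate R3 | the far shore: crate K2, crate M1]
5. Ferryman goes to the far shore with crate K5 and crate K6.  [the near shore: crate K4, crate K7, crate R3 | the far shore: crate K2, crate K5, crate K6, crate M1]
6. Ferryman goes back to the near shore with crate K6.  [the near shore: crate K4, crate K6, crate K7, crate R3 | the far shore: crate K2, crate K5, crate M1]
7. Ferryman goes to the far shore with crate K6 and crate K7.  [the near shore: crate K4, crate R3 | the far shore: crate K2, crate K5, crate K6, crate K7, crate M1]
8. Ferryman goes back to the near shore with crate K6.  [the near shore: crate K4, crate K6, crate R3 | the far shore: crate K2, crate K5, crate K7, crate M1]
9. Ferryman goes to the far shore with crate K4 and crate K6.  [the near shore: crate R3 | the far shore: crate K2, crate K4, crate K5, crate K6, crate K7, crate M1]
10. Ferryman goes back to the near shore with crate K6.  [the near shore: crate K6, crate R3 | the far shore: crate K2, crate K4, crate K5, crate K7, crate M1]
11. Ferryman goes to the far shore with crate K6 and crate R3.  [the near shore: — | the far shore: crate K2, crate K4, crate K5, crate K6, crate K7, crate M1, crate R3]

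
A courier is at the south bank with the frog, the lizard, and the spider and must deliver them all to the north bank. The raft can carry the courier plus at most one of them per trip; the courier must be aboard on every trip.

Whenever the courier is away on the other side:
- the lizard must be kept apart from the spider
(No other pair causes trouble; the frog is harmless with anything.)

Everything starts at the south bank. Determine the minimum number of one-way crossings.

Counting alone: the courier can take at most 1 across per trip to the north bank, so moving all 3 needs at least 3 loaded trips out, with a return between consecutive ones — at least 5 crossings.
The plan below uses exactly 5 crossings, so it is optimal:
1. Courier goes to the north bank with the lizard.
2. Courier goes back to the south bank alone.
3. Courier goes to the north bank with the frog.
4. Courier goes back to the south bank alone.
5. Courier goes to the north bank with the spider.

5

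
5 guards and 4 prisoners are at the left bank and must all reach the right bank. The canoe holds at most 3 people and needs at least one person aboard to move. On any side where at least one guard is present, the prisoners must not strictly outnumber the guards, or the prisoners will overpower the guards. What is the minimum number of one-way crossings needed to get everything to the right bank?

7

Counting alone: each trip to the right bank takes at most 3 across and each return brings at least 1 back, so after t trips out (and t−1 returns) at most 3t − (t−1) of the 9 are across; that first reaches 9 at t = 4, so at least 7 crossings are needed.
The plan below uses exactly 7 crossings, so it is optimal:
1. 3 prisoners → the right bank.  (the left bank: 5G 1P; the right bank: 0G 3P)
2. 1 prisoner ← the left bank.  (the left bank: 5G 2P; the right bank: 0G 2P)
3. 3 guards → the right bank.  (the left bank: 2G 2P; the right bank: 3G 2P)
4. 1 guard ← the left bank.  (the left bank: 3G 2P; the right bank: 2G 2P)
5. 2 guards and 1 prisoner → the right bank.  (the left bank: 1G 1P; the right bank: 4G 3P)
6. 1 guard ← the left bank.  (the left bank: 2G 1P; the right bank: 3G 3P)
7. 2 guards and 1 prisoner → the right bank.  (the left bank: 0G 0P; the right bank: 5G 4P)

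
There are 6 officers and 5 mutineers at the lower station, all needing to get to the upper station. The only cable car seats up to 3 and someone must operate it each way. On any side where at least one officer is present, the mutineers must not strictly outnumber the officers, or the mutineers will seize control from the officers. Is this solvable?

Yes

1. 3 mutineers → the upper station.  (the lower station: 6O 2M; the upper station: 0O 3M)
2. 1 mutineer ← the lower station.  (the lower station: 6O 3M; the upper station: 0O 2M)
3. 3 officers → the upper station.  (the lower station: 3O 3M; the upper station: 3O 2M)
4. 1 officer ← the lower station.  (the lower station: 4O 3M; the upper station: 2O 2M)
5. 2 officers and 1 mutineer → the upper station.  (the lower station: 2O 2M; the upper station: 4O 3M)
6. 1 officer ← the lower station.  (the lower station: 3O 2M; the upper station: 3O 3M)
7. 2 officers and 1 mutineer → the upper station.  (the lower station: 1O 1M; the upper station: 5O 4M)
8. 1 officer ← the lower station.  (the lower station: 2O 1M; the upper station: 4O 4M)
9. 2 officers and 1 mutineer → the upper station.  (the lower station: 0O 0M; the upper station: 6O 5M)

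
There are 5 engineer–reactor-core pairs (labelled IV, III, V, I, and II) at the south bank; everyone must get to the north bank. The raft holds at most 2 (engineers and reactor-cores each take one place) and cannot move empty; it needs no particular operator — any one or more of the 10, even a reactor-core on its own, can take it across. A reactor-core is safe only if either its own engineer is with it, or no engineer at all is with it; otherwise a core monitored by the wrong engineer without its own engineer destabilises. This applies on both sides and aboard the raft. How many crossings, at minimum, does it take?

Following every safe sequence of crossings from the start, the most of the 10 that can be at the north bank as the raft arrives there on crossings 1, 3, 5, 7 is 2, 3, 4, 5 respectively; the best ever achieved is 5 of 10.
From crossing 9 on, no configuration arises that was not already reachable earlier: only 82 distinct safe configurations (who is on which side, and where the raft is) can ever be reached, none of them has everyone across, and every continuation just revisits them. So no valid plan exists.

impossible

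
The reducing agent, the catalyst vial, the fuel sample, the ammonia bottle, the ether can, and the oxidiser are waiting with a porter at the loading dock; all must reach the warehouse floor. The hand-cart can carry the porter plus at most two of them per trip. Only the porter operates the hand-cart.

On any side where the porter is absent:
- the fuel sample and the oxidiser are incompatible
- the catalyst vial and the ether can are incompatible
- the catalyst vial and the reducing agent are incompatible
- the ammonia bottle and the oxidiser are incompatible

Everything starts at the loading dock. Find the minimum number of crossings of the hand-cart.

Counting alone: the porter can take at most 2 across per trip to the warehouse floor, so moving all 6 needs at least 3 loaded trips out, with a return between consecutive ones — at least 5 crossings.
The safety rule pushes this higher. Following every safe sequence of crossings, the most of the 6 that can be at the warehouse floor as the hand-cart arrives there on crossing 5 is 5 — never all 6.
So no plan with fewer than 7 crossings exists, and this one achieves 7:
1. Porter goes to the warehouse floor with the catalyst vial and the oxidiser.  [the loading dock: the ammonia bottle, the ether can, the fuel sample, the reducing agent | the warehouse floor: the catalyst vial, the oxidiser]
2. Porter goes back to the loading dock alone.  [the loading dock: the ammonia bottle, the ether can, the fuel sample, the reducing agent | the warehouse floor: the catalyst vial, the oxidiser]
3. Porter goes to the warehouse floor with the fuel sample and the reducing agent.  [the loading dock: the ammonia bottle, the ether can | the warehouse floor: the catalyst vial, the fuel sample, the oxidiser, the reducing agent]
4. Porter goes back to the loading dock with the catalyst vial and the oxidiser.  [the loading dock: the ammonia bottle, the catalyst vial, the ether can, the oxidiser | the warehouse floor: the fuel sample, the reducing agent]
5. Porter goes to the warehouse floor with the ammonia bottle and the ether can.  [the loading dock: the catalyst vial, the oxidiser | the warehouse floor: the ammonia bottle, the ether can, the fuel sample, the reducing agent]
6. Porter goes back to the loading dock alone.  [the loading dock: the catalyst vial, the oxidiser | the warehouse floor: the ammonia bottle, the ether can, the fuel sample, the reducing agent]
7. Porter goes to the warehouse floor with the catalyst vial and the oxidiser.  [the loading dock: — | the warehouse floor: the ammonia bottle, the catalyst vial, the ether can, the fuel sample, the oxidiser, the reducing agent]

7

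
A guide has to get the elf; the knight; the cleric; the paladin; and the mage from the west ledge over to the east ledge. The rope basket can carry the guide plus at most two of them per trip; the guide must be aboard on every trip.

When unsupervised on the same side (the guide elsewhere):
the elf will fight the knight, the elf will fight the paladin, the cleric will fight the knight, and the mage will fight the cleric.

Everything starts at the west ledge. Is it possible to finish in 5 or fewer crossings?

No

Counting alone: the guide can take at most 2 across per trip to the east ledge, so moving all 5 needs at least 3 loaded trips out, with a return between consecutive ones — at least 5 crossings.
The safety rule pushes this higher. Following every safe sequence of crossings, the most of the 5 that can be at the east ledge as the rope basket arrives there on crossing 5 is 4 — never all 5.
So the move cannot be finished within 5 crossings. (The shortest complete plan takes 7:)
1. Guide goes to the east ledge with the cleric and the elf.  [the west ledge: the knight, the mage, the paladin | the east ledge: the cleric, the elf]
2. Guide goes back to the west ledge alone.  [the west ledge: the knight, the mage, the paladin | the east ledge: the cleric, the elf]
3. Guide goes to the east ledge with the knight.  [the west ledge: the mage, the paladin | the east ledge: the cleric, the elf, the knight]
4. Guide goes back to the west ledge with the cleric and the elf.  [the west ledge: the cleric, the elf, the mage, the paladin | the east ledge: the knight]
5. Guide goes to the east ledge with the mage and the paladin.  [the west ledge: the cleric, the elf | the east ledge: the knight, the mage, the paladin]
6. Guide goes back to the west ledge alone.  [the west ledge: the cleric, the elf | the east ledge: the knight, the mage, the paladin]
7. Guide goes to the east ledge with the cleric and the elf.  [the west ledge: — | the east ledge: the cleric, the elf, the knight, the mage, the paladin]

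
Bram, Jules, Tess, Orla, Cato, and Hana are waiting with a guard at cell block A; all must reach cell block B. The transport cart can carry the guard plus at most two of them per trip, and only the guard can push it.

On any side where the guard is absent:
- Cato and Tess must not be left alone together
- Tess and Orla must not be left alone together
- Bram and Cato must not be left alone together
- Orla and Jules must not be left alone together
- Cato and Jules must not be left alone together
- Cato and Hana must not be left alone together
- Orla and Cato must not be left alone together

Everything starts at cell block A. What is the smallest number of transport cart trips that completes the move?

Counting alone: the guard can take at most 2 across per trip to cell block B, so moving all 6 needs at least 3 loaded trips out, with a return between consecutive ones — at least 5 crossings.
The safety rule pushes this higher. Following every safe sequence of crossings, the most of the 6 that can be at cell block B as the transport cart arrives there on crossings 5, 7 is 4, 5 respectively — never all 6.
So no plan with fewer than 9 crossings exists, and this one achieves 9:
1. Guard goes to cell block B with Cato and Orla.
2. Guard goes back to cell block A with Orla.
3. Guard goes to cell block B with Bram and Orla.
4. Guard goes back to cell block A with Cato.
5. Guard goes to cell block B with Cato and Hana.
6. Guard goes back to cell block A with Cato.
7. Guard goes to cell block B with Jules and Tess.
8. Guard goes back to cell block A with Orla.
9. Guard goes to cell block B with Cato and Orla.

9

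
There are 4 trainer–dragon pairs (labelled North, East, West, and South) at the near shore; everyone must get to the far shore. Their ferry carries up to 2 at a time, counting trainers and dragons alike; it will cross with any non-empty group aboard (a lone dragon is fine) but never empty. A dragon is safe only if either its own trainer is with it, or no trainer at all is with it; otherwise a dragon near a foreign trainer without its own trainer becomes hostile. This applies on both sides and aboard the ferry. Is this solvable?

Following every safe sequence of crossings from the start, the most of the 8 that can be at the far shore as the ferry arrives there on crossings 1, 3, 5 is 2, 3, 4 respectively; the best ever achieved is 4 of 8.
From crossing 7 on, no configuration arises that was not already reachable earlier: only 44 distinct safe configurations (who is on which side, and where the ferry is) can ever be reached, none of them has everyone across, and every continuation just revisits them. So no valid plan exists.

No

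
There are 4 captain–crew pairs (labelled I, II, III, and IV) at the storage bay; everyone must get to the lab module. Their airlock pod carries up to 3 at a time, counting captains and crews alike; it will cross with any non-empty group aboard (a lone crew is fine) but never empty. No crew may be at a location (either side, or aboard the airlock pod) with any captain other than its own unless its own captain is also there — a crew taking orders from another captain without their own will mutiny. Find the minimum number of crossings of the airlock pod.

Counting alone: each trip to the lab module takes at most 3 across and each return brings at least 1 back, so after t trips out (and t−1 returns) at most 3t − (t−1) of the 8 are across; that first reaches 8 at t = 4, so at least 7 crossings are needed.
The safety rule pushes this higher. Following every safe sequence of crossings, the most of the 8 that can be at the lab module as the airlock pod arrives there on crossing 7 is 7 — never all 8.
So no plan with fewer than 9 crossings exists, and this one achieves 9:
1. captain I and crew I cross → the lab module.
2. captain I crosses ← the storage bay.
3. captain I, captain II, and crew II cross → the lab module.
4. captain I and crew I cross ← the storage bay.
5. captain I, captain III, and captain IV cross → the lab module.
6. crew II crosses ← the storage bay.
7. crew I and crew II cross → the lab module.
8. crew I crosses ← the storage bay.
9. crew I, crew III, and crew IV cross → the lab module.

9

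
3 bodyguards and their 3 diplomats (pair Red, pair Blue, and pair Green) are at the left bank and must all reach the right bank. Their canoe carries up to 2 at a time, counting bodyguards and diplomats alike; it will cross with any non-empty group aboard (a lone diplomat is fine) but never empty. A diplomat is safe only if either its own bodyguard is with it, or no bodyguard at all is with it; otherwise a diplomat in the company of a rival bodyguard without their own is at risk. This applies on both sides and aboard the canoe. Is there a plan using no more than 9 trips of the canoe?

Counting alone: each trip to the right bank takes at most 2 across and each return brings at least 1 back, so after t trips out (and t−1 returns) at most 2t − (t−1) of the 6 are across; that first reaches 6 at t = 5, so at least 9 crossings are needed.
The safety rule pushes this higher. Following every safe sequence of crossings, the most of the 6 that can be at the right bank as the canoe arrives there on crossing 9 is 5 — never all 6.
So the move cannot be finished within 9 crossings. (The shortest complete plan takes 11:)
1. bodyguard Red and diplomat Red cross → the right bank.
2. bodyguard Red crosses ← the left bank.
3. diplomat Blue and diplomat Green cross → the right bank.
4. diplomat Red crosses ← the left bank.
5. bodyguard Blue and bodyguard Green cross → the right bank.
6. bodyguard Blue and diplomat Blue cross ← the left bank.
7. bodyguard Blue and bodyguard Red cross → the right bank.
8. diplomat Green crosses ← the left bank.
9. diplomat Blue and diplomat Red cross → the right bank.
10. bodyguard Green crosses ← the left bank.
11. bodyguard Green and diplomat Green cross → the right bank.

No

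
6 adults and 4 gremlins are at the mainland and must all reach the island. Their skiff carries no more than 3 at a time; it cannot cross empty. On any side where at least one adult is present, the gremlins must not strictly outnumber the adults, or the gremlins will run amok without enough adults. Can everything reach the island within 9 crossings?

Yes — this plan uses 9 crossings (≤ 9):
1. 2 gremlins → the island.  (the mainland: 6A 2G; the island: 0A 2G)
2. 1 gremlin ← the mainland.  (the mainland: 6A 3G; the island: 0A 1G)
3. 3 gremlins → the island.  (the mainland: 6A 0G; the island: 0A 4G)
4. 1 gremlin ← the mainland.  (the mainland: 6A 1G; the island: 0A 3G)
5. 3 adults → the island.  (the mainland: 3A 1G; the island: 3A 3G)
6. 1 gremlin ← the mainland.  (the mainland: 3A 2G; the island: 3A 2G)
7. 1 adult and 2 gremlins → the island.  (the mainland: 2A 0G; the island: 4A 4G)
8. 1 gremlin ← the mainland.  (the mainland: 2A 1G; the island: 4A 3G)
9. 2 adults and 1 gremlin → the island.  (the mainland: 0A 0G; the island: 6A 4G)

Yes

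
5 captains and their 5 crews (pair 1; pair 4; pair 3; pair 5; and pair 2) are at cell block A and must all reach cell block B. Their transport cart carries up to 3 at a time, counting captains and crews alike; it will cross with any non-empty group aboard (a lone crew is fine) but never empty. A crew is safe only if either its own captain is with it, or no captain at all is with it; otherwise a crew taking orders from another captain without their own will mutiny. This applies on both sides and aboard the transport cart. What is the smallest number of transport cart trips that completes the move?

Counting alone: each trip to cell block B takes at most 3 across and each return brings at least 1 back, so after t trips out (and t−1 returns) at most 3t − (t−1) of the 10 are across; that first reaches 10 at t = 5, so at least 9 crossings are needed.
The safety rule pushes this higher. Following every safe sequence of crossings, the most of the 10 that can be at cell block B as the transport cart arrives there on crossing 9 is 9 — never all 10.
So no plan with fewer than 11 crossings exists, and this one achieves 11:
1. captain 1 and crew 1 cross → cell block B.
2. captain 1 crosses ← cell block A.
3. crew 3, crew 4, and crew 5 cross → cell block B.
4. crew 1 crosses ← cell block A.
5. captain 3, captain 4, and captain 5 cross → cell block B.
6. captain 4 and crew 4 cross ← cell block A.
7. captain 1, captain 2, and captain 4 cross → cell block B.
8. crew 3 crosses ← cell block A.
9. crew 1 and crew 4 cross → cell block B.
10. crew 1 crosses ← cell block A.
11. crew 1, crew 2, and crew 3 cross → cell block B.

11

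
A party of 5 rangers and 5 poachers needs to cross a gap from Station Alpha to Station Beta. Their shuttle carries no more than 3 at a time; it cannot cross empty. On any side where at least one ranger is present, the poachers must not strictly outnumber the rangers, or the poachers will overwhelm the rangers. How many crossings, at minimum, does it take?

Counting alone: each trip to Station Beta takes at most 3 across and each return brings at least 1 back, so after t trips out (and t−1 returns) at most 3t − (t−1) of the 10 are across; that first reaches 10 at t = 5, so at least 9 crossings are needed.
The safety rule pushes this higher. Following every safe sequence of crossings, the most of the 10 that can be at Station Beta as the shuttle arrives there on crossing 9 is 9 — never all 10.
So no plan with fewer than 11 crossings exists, and this one achieves 11:
1. 2 poachers → Station Beta.  (Station Alpha: 5R 3P; Station Beta: 0R 2P)
2. 1 poacher ← Station Alpha.  (Station Alpha: 5R 4P; Station Beta: 0R 1P)
3. 3 poachers → Station Beta.  (Station Alpha: 5R 1P; Station Beta: 0R 4P)
4. 1 poacher ← Station Alpha.  (Station Alpha: 5R 2P; Station Beta: 0R 3P)
5. 3 rangers → Station Beta.  (Station Alpha: 2R 2P; Station Beta: 3R 3P)
6. 1 ranger and 1 poacher ← Station Alpha.  (Station Alpha: 3R 3P; Station Beta: 2R 2P)
7. 3 rangers → Station Beta.  (Station Alpha: 0R 3P; Station Beta: 5R 2P)
8. 1 poacher ← Station Alpha.  (Station Alpha: 0R 4P; Station Beta: 5R 1P)
9. 2 poachers → Station Beta.  (Station Alpha: 0R 2P; Station Beta: 5R 3P)
10. 1 poacher ← Station Alpha.  (Station Alpha: 0R 3P; Station Beta: 5R 2P)
11. 3 poachers → Station Beta.  (Station Alpha: 0R 0P; Station Beta: 5R 5P)

11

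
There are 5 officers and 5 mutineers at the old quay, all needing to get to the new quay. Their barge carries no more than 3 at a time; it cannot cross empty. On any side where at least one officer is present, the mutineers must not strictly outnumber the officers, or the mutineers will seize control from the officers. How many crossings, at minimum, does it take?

Counting alone: each trip to the new quay takes at most 3 across and each return brings at least 1 back, so after t trips out (and t−1 returns) at most 3t − (t−1) of the 10 are across; that first reaches 10 at t = 5, so at least 9 crossings are needed.
The safety rule pushes this higher. Following every safe sequence of crossings, the most of the 10 that can be at the new quay as the barge arrives there on crossing 9 is 9 — never all 10.
So no plan with fewer than 11 crossings exists, and this one achieves 11:
1. 2 mutineers → the new quay.  (the old quay: 5O 3M; the new quay: 0O 2M)
2. 1 mutineer ← the old quay.  (the old quay: 5O 4M; the new quay: 0O 1M)
3. 3 mutineers → the new quay.  (the old quay: 5O 1M; the new quay: 0O 4M)
4. 1 mutineer ← the old quay.  (the old quay: 5O 2M; the new quay: 0O 3M)
5. 3 officers → the new quay.  (the old quay: 2O 2M; the new quay: 3O 3M)
6. 1 officer and 1 mutineer ← the old quay.  (the old quay: 3O 3M; the new quay: 2O 2M)
7. 3 officers → the new quay.  (the old quay: 0O 3M; the new quay: 5O 2M)
8. 1 mutineer ← the old quay.  (the old quay: 0O 4M; the new quay: 5O 1M)
9. 2 mutineers → the new quay.  (the old quay: 0O 2M; the new quay: 5O 3M)
10. 1 mutineer ← the old quay.  (the old quay: 0O 3M; the new quay: 5O 2M)
11. 3 mutineers → the new quay.  (the old quay: 0O 0M; the new quay: 5O 5M)

11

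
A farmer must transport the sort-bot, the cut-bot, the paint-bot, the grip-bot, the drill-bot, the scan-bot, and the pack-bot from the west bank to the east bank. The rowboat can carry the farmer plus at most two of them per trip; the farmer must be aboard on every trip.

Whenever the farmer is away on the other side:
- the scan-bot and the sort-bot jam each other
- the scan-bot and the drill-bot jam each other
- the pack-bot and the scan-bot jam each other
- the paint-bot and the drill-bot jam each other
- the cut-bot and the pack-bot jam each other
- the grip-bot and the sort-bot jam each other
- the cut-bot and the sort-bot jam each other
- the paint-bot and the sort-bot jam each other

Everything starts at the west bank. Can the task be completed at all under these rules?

Whatever the first load, the items left behind include a forbidden pair without the farmer. No opening move is safe, so no plan exists.

No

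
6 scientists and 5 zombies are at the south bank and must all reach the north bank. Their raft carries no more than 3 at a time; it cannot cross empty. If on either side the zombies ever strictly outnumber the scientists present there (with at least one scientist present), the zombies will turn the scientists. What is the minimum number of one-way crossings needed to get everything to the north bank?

9

Counting alone: each trip to the north bank takes at most 3 across and each return brings at least 1 back, so after t trips out (and t−1 returns) at most 3t − (t−1) of the 11 are across; that first reaches 11 at t = 5, so at least 9 crossings are needed.
The plan below uses exactly 9 crossings, so it is optimal:
1. 3 zombies → the north bank.  (the south bank: 6S 2Z; the north bank: 0S 3Z)
2. 1 zombie ← the south bank.  (the south bank: 6S 3Z; the north bank: 0S 2Z)
3. 3 scientists → the north bank.  (the south bank: 3S 3Z; the north bank: 3S 2Z)
4. 1 scientist ← the south bank.  (the south bank: 4S 3Z; the north bank: 2S 2Z)
5. 2 scientists and 1 zombie → the north bank.  (the south bank: 2S 2Z; the north bank: 4S 3Z)
6. 1 scientist ← the south bank.  (the south bank: 3S 2Z; the north bank: 3S 3Z)
7. 2 scientists and 1 zombie → the north bank.  (the south bank: 1S 1Z; the north bank: 5S 4Z)
8. 1 scientist ← the south bank.  (the south bank: 2S 1Z; the north bank: 4S 4Z)
9. 2 scientists and 1 zombie → the north bank.  (the south bank: 0S 0Z; the north bank: 6S 5Z)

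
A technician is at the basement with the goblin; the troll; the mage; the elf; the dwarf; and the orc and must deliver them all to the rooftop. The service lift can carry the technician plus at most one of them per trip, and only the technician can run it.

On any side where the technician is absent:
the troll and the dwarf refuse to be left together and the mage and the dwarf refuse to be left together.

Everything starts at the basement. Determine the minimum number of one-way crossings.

13

Counting alone: the technician can take at most 1 across per trip to the rooftop, so moving all 6 needs at least 6 loaded trips out, with a return between consecutive ones — at least 11 crossings.
The safety rule pushes this higher. Following every safe sequence of crossings, the most of the 6 that can be at the rooftop as the service lift arrives there on crossing 11 is 5 — never all 6.
So no plan with fewer than 13 crossings exists, and this one achieves 13:
1. Technician goes to the rooftop with the dwarf.  [the basement: the elf, the goblin, the mage, the orc, the troll | the rooftop: the dwarf]
2. Technician goes back to the basement alone.  [the basement: the elf, the goblin, the mage, the orc, the troll | the rooftop: the dwarf]
3. Technician goes to the rooftop with the goblin.  [the basement: the elf, the mage, the orc, the troll | the rooftop: the dwarf, the goblin]
4. Technician goes back to the basement alone.  [the basement: the elf, the mage, the orc, the troll | the rooftop: the dwarf, the goblin]
5. Technician goes to the rooftop with the troll.  [the basement: the elf, the mage, the orc | the rooftop: the dwarf, the goblin, the troll]
6. Technician goes back to the basement with the dwarf.  [the basement: the dwarf, the elf, the mage, the orc | the rooftop: the goblin, the troll]
7. Technician goes to the rooftop with the mage.  [the basement: the dwarf, the elf, the orc | the rooftop: the goblin, the mage, the troll]
8. Technician goes back to the basement alone.  [the basement: the dwarf, the elf, the orc | the rooftop: the goblin, the mage, the troll]
9. Technician goes to the rooftop with the elf.  [the basement: the dwarf, the orc | the rooftop: the elf, the goblin, the mage, the troll]
10. Technician goes back to the basement alone.  [the basement: the dwarf, the orc | the rooftop: the elf, the goblin, the mage, the troll]
11. Technician goes to the rooftop with the orc.  [the basement: the dwarf | the rooftop: the elf, the goblin, the mage, the orc, the troll]
12. Technician goes back to the basement alone.  [the basement: the dwarf | the rooftop: the elf, the goblin, the mage, the orc, the troll]
13. Technician goes to the rooftop with the dwarf.  [the basement: — | the rooftop: the dwarf, the elf, the goblin, the mage, the orc, the troll]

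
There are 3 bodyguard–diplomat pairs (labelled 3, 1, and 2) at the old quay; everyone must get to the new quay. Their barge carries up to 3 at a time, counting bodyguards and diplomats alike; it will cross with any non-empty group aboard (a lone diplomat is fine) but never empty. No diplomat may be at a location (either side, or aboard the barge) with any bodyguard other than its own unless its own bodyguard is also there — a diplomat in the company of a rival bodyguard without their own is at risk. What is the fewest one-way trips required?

5

Counting alone: each trip to the new quay takes at most 3 across and each return brings at least 1 back, so after t trips out (and t−1 returns) at most 3t − (t−1) of the 6 are across; that first reaches 6 at t = 3, so at least 5 crossings are needed.
The plan below uses exactly 5 crossings, so it is optimal:
1. bodyguard 3 and diplomat 3 cross → the new quay.
2. bodyguard 3 crosses ← the old quay.
3. bodyguard 1, bodyguard 2, and bodyguard 3 cross → the new quay.
4. diplomat 3 crosses ← the old quay.
5. diplomat 1, diplomat 2, and diplomat 3 cross → the new quay.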